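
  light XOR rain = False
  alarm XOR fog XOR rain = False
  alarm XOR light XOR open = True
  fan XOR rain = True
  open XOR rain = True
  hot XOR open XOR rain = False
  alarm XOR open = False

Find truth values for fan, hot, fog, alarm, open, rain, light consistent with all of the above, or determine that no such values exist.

fan: False; hot: True; fog: True; alarm: False; open: False; rain: True; light: True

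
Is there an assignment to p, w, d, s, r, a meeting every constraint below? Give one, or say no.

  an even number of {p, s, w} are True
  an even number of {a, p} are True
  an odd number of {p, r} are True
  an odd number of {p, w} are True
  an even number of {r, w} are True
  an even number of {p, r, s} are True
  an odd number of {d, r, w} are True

p = True; w = False; d = True; s = True; r = False; a = True

{p, s, w}: 2 true → even ✓
{a, p}: 2 true → even ✓
{p, r}: 1 true → odd ✓
{p, w}: 1 true → odd ✓
{r, w}: 0 true → even ✓
{p, r, s}: 2 true → even ✓
{d, r, w}: 1 true → odd ✓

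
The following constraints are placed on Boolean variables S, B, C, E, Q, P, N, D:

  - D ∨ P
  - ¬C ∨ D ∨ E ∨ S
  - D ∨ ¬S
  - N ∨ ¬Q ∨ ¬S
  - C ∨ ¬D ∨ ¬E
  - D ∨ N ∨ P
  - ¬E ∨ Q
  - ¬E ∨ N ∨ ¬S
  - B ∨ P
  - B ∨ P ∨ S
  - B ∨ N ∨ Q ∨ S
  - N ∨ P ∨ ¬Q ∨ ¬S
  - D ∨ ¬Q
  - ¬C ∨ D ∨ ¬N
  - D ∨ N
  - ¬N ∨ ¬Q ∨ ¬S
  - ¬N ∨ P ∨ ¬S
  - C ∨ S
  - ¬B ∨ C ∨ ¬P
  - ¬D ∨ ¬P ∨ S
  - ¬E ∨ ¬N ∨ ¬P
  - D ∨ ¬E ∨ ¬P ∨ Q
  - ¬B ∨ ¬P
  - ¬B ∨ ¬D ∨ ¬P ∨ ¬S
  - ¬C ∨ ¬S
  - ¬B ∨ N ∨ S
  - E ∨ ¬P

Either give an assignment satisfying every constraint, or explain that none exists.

Set S = False.
  then (C ∨ S) forces C = True.
Set B = True.
  then (¬B ∨ ¬P) forces P = False.
  then (¬B ∨ N ∨ S) forces N = True.
  then (D ∨ P) forces D = True.
Set E = False.
Set Q = False.
All clauses satisfied.

S = False, B = True, C = True, E = False, Q = False, P = False, N = True, D = True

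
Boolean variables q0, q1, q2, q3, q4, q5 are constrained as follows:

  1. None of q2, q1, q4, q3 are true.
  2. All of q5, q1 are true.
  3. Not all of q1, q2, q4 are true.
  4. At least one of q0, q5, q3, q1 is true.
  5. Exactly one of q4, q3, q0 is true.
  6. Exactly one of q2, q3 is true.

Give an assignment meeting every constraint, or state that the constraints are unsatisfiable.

Case q1 = True:
  Constraint (1) is violated (q1=T) — contradiction.
Case q1 = False:
  Constraint (2) is violated (q1=F) — contradiction.
Both cases fail — unsatisfiable.

Unsatisfiable — no assignment works.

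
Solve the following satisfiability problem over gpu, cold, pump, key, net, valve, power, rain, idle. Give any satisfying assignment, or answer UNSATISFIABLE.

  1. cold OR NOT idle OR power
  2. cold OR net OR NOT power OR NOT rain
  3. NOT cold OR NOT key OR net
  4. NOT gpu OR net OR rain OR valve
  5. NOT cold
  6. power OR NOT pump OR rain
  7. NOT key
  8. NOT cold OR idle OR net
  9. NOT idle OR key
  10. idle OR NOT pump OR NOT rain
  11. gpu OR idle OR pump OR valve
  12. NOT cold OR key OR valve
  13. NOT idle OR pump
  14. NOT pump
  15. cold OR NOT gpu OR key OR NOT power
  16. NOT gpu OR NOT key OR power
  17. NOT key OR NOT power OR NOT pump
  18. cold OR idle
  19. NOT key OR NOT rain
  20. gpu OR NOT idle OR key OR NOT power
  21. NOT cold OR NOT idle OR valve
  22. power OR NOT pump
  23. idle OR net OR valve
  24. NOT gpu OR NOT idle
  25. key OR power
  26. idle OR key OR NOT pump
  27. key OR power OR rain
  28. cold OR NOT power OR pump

Case cold = True:
  Clause (NOT cold) is falsified — contradiction.
Case cold = False:
  (NOT key) forces key = False.
  (NOT idle OR key) forces idle = False.
  Clause (cold OR idle) is falsified — contradiction.
Both cases fail, so the formula is unsatisfiable.

UNSATISFIABLE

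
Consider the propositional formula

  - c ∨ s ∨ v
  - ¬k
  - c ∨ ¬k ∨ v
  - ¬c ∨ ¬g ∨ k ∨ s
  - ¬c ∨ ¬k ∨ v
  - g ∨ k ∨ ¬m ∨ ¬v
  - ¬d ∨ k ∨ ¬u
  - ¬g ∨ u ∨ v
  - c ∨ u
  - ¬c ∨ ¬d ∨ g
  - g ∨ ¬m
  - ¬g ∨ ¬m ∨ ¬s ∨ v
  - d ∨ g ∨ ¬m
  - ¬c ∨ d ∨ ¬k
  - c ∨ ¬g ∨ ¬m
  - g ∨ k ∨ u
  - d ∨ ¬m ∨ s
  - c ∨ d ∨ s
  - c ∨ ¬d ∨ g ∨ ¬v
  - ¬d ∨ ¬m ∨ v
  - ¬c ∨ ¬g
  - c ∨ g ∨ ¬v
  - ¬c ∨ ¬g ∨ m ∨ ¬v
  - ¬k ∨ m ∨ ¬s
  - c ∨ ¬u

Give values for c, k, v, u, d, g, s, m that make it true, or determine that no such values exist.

Unit clause (¬k) forces k = False.
Try c = False:
  (c ∨ u) forces u = True.
  clause (c ∨ ¬u) is falsified — backtrack.
So c = True.
  then (¬c ∨ ¬g) forces g = False.
  then (¬c ∨ ¬d ∨ g) forces d = False.
  then (g ∨ ¬m) forces m = False.
  then (g ∨ k ∨ u) forces u = True.
Set v = False.
Set s = False.
All clauses satisfied.

c = True, k = False, v = False, u = True, d = False, g = False, s = False, m = False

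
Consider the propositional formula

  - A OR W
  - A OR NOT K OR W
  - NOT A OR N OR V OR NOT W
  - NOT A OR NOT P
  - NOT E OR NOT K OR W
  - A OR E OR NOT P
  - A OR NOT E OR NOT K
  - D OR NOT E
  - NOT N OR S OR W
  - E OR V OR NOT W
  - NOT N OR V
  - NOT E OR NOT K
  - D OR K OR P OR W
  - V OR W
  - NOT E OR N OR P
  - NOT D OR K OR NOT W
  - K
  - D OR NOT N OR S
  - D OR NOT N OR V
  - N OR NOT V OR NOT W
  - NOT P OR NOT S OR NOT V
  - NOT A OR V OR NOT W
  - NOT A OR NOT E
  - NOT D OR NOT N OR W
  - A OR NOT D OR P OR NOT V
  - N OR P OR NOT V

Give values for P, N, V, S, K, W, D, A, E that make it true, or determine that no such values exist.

Unit clause (K) forces K = True.
In (NOT E OR NOT K) only NOT E is left, so E = False.
Try P = True:
  (NOT A OR NOT P) forces A = False.
  clause (A OR E OR NOT P) is falsified — backtrack.
So P = False.
Try N = False:
  (N OR P OR NOT V) forces V = False.
  (E OR V OR NOT W) forces W = False.
  clause (V OR W) is falsified — backtrack.
So N = True.
  then (NOT N OR V) forces V = True.
Set S = True.
Set W = False.
  then (A OR W) forces A = True.
  then (NOT D OR NOT N OR W) forces D = False.
All clauses satisfied.

P = False, N = True, V = True, S = True, K = True, W = False, D = False, A = True, E = False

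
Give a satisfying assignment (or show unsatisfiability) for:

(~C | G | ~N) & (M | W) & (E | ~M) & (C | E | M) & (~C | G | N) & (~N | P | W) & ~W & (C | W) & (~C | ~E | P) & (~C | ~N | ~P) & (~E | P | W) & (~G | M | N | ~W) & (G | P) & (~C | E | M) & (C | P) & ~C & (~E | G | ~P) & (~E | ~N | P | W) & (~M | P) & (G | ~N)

Case C = True:
  Clause (~C) is falsified — contradiction.
Case C = False:
  (~W) forces W = False.
  Clause (C | W) is falsified — contradiction.
Both cases fail, so the formula is unsatisfiable.

UNSATISFIABLE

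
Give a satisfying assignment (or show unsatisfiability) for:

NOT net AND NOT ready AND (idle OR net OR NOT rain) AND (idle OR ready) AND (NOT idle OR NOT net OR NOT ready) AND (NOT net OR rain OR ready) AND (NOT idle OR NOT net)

Unit clause (NOT net) forces net = False.
Unit clause (NOT ready) forces ready = False.
In (idle OR ready) only idle is left, so idle = True.
Set rain = True.
Check each clause:
  (NOT net): NOT net holds.
  (NOT ready): NOT ready holds.
  (idle OR net OR NOT rain): idle holds.
  (idle OR ready): idle holds.
  (NOT idle OR NOT net OR NOT ready): NOT net holds.
  (NOT net OR rain OR ready): NOT net holds.
  (NOT idle OR NOT net): NOT net holds.
All clauses satisfied.

ready: False; rain: True; net: False; idle: True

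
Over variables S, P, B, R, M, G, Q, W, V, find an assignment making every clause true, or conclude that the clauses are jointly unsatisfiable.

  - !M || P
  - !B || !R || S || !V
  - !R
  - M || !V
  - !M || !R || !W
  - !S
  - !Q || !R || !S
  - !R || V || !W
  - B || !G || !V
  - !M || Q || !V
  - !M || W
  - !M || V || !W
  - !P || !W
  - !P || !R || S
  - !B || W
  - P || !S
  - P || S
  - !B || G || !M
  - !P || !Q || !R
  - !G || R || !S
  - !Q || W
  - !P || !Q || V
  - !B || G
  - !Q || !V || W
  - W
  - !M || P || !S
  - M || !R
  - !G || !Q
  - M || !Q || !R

Unsatisfiable — no assignment works.

Case S = True:
  Clause (!S) is falsified — contradiction.
Case S = False:
  (!R) forces R = False.
  (P || S) forces P = True.
  (!P || !W) forces W = False.
  Clause (W) is falsified — contradiction.
Both cases fail, so the formula is unsatisfiable.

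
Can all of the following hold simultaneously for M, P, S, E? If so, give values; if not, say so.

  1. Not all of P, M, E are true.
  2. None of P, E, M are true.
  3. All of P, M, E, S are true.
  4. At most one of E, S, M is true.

No satisfying assignment exists.

Case M = True:
  Constraint (2) is violated (M=T) — contradiction.
Case M = False:
  Constraint (3) is violated (M=F) — contradiction.
Both cases fail — unsatisfiable.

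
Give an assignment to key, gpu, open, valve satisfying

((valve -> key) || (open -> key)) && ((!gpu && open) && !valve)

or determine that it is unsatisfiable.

key = True; gpu = False; open = True; valve = False

  (valve -> key) || (open -> key) = True
    valve -> key = True
    open -> key = True
  (!gpu && open) && !valve = True
    !gpu && open = True
      !gpu = True
    !valve = True
Both conjuncts True, so the formula holds.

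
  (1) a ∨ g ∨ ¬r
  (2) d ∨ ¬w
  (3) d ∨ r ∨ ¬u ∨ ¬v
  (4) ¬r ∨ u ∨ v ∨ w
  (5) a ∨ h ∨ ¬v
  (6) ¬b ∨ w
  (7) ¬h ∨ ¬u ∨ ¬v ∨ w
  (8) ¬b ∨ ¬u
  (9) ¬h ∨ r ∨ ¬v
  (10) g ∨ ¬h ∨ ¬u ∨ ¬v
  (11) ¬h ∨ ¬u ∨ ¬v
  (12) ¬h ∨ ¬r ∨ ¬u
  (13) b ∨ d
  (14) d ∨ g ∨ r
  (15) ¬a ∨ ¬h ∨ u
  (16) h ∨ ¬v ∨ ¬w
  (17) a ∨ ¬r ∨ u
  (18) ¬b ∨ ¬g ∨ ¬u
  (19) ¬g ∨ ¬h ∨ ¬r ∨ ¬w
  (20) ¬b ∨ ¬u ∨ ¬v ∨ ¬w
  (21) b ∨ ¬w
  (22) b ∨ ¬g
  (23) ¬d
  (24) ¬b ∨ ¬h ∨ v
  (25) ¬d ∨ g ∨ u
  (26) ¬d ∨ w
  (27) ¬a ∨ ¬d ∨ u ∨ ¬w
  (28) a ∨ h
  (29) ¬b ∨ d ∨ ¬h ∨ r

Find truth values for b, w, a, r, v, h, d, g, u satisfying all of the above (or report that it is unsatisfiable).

Case d = True:
  Clause (¬d) is falsified — contradiction.
Case d = False:
  (d ∨ ¬w) forces w = False.
  (¬b ∨ w) forces b = False.
  Clause (b ∨ d) is falsified — contradiction.
Both cases fail, so the formula is unsatisfiable.

No satisfying assignment exists.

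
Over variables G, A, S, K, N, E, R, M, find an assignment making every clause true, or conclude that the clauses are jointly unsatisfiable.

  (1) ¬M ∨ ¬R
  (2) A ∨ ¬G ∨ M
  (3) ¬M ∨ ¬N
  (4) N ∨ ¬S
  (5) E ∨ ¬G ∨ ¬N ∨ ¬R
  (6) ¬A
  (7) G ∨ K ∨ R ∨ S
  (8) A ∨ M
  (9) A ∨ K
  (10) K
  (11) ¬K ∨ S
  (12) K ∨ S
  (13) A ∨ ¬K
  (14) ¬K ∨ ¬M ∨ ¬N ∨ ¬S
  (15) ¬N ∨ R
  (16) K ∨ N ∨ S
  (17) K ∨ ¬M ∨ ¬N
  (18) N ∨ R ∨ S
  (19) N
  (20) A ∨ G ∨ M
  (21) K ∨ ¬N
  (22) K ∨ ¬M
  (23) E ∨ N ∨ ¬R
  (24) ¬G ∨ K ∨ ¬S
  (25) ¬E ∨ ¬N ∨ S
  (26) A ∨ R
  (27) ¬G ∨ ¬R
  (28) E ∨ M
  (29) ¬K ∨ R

Unsatisfiable — no assignment works.

Case K = True:
  (¬A) forces A = False.
  Clause (A ∨ ¬K) is falsified — contradiction.
Case K = False:
  Clause (K) is falsified — contradiction.
Both cases fail, so the formula is unsatisfiable.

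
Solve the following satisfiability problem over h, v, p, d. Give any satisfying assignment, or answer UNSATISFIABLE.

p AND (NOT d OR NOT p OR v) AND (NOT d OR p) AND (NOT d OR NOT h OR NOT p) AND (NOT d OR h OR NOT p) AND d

Case p = True:
  (d) forces d = True.
  (NOT d OR NOT p OR v) forces v = True.
  (NOT d OR NOT h OR NOT p) forces h = False.
  Clause (NOT d OR h OR NOT p) is falsified — contradiction.
Case p = False:
  Clause (p) is falsified — contradiction.
Both cases fail, so the formula is unsatisfiable.

UNSATISFIABLE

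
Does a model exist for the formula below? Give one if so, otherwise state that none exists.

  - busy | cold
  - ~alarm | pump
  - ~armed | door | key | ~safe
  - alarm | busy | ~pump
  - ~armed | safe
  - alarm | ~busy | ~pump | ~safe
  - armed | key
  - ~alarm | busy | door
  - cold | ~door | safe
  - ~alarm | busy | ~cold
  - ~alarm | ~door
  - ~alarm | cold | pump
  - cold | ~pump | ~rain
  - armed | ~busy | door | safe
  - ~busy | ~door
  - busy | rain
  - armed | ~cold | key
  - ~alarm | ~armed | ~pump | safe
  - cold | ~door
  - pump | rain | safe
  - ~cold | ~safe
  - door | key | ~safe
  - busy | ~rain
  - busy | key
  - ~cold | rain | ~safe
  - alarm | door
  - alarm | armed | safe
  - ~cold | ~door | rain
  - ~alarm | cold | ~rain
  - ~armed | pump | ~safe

Set safe = True.
  then (~cold | ~safe) forces cold = False.
  then (busy | cold) forces busy = True.
  then (~busy | ~door) forces door = False.
  then (door | key | ~safe) forces key = True.
  then (alarm | door) forces alarm = True.
  then (~alarm | cold | ~rain) forces rain = False.
  then (~alarm | pump) forces pump = True.
Set armed = False.
All clauses satisfied.

safe: True, key: True, busy: True, pump: True, rain: False, armed: False, door: False, cold: False, alarm: True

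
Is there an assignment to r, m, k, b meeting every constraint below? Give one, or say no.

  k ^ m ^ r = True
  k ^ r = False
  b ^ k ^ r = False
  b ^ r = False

r = False, m = True, k = False, b = False

k ^ m ^ r = F ^ T ^ F = True ✓
k ^ r = F ^ F = False ✓
b ^ k ^ r = F ^ F ^ F = False ✓
b ^ r = F ^ F = False ✓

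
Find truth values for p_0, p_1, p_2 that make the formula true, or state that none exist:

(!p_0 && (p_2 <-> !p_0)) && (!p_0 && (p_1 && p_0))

Case p_0 = True: the conjunct !p_0 is False.
Case p_0 = False: the conjunct p_0 is False.
Both cases fail — unsatisfiable.

UNSATISFIABLE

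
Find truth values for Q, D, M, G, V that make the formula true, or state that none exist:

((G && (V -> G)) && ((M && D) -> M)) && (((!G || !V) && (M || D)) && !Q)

Q=F; D=T; M=F; G=T; V=F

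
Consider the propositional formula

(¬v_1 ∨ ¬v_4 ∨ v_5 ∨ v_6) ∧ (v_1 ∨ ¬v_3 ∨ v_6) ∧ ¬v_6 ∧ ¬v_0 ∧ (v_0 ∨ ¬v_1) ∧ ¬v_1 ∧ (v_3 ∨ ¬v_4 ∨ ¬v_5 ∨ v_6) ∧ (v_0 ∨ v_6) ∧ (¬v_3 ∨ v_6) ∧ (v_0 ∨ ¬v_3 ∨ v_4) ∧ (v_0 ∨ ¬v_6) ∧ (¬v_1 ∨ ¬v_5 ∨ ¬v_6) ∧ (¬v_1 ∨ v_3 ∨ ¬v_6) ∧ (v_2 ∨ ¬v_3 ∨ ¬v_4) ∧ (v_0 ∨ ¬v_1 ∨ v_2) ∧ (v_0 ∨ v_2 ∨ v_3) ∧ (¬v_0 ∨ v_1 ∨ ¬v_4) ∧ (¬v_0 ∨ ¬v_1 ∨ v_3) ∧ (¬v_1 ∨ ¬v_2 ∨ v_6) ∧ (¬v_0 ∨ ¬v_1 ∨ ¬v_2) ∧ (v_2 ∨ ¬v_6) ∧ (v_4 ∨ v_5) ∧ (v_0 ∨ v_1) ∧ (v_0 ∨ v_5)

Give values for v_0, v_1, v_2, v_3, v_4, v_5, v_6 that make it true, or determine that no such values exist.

The formula is unsatisfiable.

Case v_0 = True:
  Clause (¬v_0) is falsified — contradiction.
Case v_0 = False:
  (¬v_6) forces v_6 = False.
  Clause (v_0 ∨ v_6) is falsified — contradiction.
Both cases fail, so the formula is unsatisfiable.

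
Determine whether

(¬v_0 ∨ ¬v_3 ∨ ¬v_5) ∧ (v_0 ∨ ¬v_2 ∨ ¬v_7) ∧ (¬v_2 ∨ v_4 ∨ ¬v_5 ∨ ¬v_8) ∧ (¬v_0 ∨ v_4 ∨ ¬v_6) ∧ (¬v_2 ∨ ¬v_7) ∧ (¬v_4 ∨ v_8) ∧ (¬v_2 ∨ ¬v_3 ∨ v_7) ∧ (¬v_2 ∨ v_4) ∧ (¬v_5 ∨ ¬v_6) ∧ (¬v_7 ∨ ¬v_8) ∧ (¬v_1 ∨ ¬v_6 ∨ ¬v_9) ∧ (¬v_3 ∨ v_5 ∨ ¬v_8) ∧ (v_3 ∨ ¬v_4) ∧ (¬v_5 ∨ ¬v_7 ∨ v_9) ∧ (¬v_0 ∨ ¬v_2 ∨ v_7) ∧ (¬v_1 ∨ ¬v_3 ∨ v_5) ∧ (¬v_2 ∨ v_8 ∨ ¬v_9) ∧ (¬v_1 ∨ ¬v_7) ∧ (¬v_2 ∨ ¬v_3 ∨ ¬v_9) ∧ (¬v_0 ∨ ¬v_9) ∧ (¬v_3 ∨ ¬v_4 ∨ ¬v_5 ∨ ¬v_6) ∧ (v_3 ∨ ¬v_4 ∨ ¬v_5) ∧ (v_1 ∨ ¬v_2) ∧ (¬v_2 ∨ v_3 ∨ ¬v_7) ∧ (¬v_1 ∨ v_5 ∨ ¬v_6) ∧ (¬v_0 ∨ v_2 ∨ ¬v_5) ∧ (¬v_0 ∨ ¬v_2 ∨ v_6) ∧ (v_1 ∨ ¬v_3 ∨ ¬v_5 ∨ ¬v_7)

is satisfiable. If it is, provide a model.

v_0: False; v_1: True; v_2: False; v_3: False; v_4: False; v_5: False; v_6: False; v_7: False; v_8: True; v_9: False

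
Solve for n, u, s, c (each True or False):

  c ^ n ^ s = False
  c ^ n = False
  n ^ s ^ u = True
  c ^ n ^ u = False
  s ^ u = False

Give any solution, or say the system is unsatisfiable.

n = True, u = False, s = False, c = True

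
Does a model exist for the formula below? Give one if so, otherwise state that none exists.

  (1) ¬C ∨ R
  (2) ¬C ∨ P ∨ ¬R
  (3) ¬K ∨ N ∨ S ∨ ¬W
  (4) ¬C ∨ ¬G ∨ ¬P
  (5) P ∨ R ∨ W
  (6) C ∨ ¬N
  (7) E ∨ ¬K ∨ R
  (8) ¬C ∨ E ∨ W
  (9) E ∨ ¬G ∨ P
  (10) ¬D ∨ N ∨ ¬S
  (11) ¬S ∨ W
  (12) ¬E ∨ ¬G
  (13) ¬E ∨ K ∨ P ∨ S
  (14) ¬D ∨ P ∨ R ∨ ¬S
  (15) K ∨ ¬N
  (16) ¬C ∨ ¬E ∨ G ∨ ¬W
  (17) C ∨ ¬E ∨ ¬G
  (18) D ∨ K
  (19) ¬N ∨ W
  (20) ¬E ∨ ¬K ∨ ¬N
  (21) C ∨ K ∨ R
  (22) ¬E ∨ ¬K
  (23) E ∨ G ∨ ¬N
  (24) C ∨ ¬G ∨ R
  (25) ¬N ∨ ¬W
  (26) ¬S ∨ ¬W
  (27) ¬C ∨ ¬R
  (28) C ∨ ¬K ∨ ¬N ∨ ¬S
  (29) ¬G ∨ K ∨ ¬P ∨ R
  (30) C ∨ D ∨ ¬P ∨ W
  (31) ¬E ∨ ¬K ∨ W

C = False; D = True; S = False; K = True; G = False; R = True; E = False; P = False; N = False; W = False

Set C = False.
  then (C ∨ ¬N) forces N = False.
Set D = True.
  then (¬D ∨ N ∨ ¬S) forces S = False.
Set K = True.
  then (¬K ∨ N ∨ S ∨ ¬W) forces W = False.
  then (¬E ∨ ¬K) forces E = False.
  then (E ∨ ¬K ∨ R) forces R = True.
Set G = False.
Set P = False.
All clauses satisfied.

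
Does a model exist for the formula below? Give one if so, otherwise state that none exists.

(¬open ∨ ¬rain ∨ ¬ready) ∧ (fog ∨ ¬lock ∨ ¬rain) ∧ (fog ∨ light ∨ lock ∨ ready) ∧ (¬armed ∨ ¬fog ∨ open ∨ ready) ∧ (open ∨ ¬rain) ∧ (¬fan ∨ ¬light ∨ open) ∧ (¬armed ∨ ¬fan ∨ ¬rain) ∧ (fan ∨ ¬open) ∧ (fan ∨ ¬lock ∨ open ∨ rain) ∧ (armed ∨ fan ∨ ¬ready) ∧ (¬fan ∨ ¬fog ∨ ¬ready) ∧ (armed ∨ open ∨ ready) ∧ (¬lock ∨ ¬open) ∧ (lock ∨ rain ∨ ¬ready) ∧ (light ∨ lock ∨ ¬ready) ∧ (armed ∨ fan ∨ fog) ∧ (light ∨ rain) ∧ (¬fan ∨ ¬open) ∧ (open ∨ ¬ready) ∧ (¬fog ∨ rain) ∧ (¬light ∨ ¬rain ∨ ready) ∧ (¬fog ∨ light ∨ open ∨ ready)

Try fog = True:
  (¬fog ∨ rain) forces rain = True.
  (open ∨ ¬rain) forces open = True.
  (¬open ∨ ¬rain ∨ ¬ready) forces ready = False.
  (fan ∨ ¬open) forces fan = True.
  clause (¬fan ∨ ¬open) is falsified — backtrack.
So fog = False.
Set armed = True.
Try lock = True:
  (fog ∨ ¬lock ∨ ¬rain) forces rain = False.
  (¬lock ∨ ¬open) forces open = False.
  (fan ∨ ¬lock ∨ open ∨ rain) forces fan = True.
  (¬fan ∨ ¬light ∨ open) forces light = False.
  clause (light ∨ rain) is falsified — backtrack.
So lock = False.
Set fan = False.
  then (fan ∨ ¬open) forces open = False.
  then (open ∨ ¬ready) forces ready = False.
  then (fog ∨ light ∨ lock ∨ ready) forces light = True.
  then (open ∨ ¬rain) forces rain = False.
All clauses satisfied.

fog=F; armed=T; lock=F; fan=F; rain=F; ready=F; open=F; light=T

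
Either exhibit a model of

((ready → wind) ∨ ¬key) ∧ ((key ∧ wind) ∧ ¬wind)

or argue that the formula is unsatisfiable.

Unsatisfiable

Case wind = True: the conjunct ¬wind is False.
Case wind = False: the conjunct wind is False.
Both cases fail — unsatisfiable.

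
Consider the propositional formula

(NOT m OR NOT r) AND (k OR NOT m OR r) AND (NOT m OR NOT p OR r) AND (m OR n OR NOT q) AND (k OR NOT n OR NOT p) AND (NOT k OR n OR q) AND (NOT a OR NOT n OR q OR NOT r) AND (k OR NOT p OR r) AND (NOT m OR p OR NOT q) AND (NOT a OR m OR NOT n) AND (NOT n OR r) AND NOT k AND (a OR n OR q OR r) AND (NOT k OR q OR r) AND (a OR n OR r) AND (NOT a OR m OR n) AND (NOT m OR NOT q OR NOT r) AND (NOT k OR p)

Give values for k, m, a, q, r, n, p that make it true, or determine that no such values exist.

Unit clause (NOT k) forces k = False.
Try m = True:
  (NOT m OR NOT r) forces r = False.
  clause (k OR NOT m OR r) is falsified — backtrack.
So m = False.
Set a = False.
Set q = False.
Set r = True.
Set n = True.
  then (k OR NOT n OR NOT p) forces p = False.
All clauses satisfied.

k = False; m = False; a = False; q = False; r = True; n = True; p = False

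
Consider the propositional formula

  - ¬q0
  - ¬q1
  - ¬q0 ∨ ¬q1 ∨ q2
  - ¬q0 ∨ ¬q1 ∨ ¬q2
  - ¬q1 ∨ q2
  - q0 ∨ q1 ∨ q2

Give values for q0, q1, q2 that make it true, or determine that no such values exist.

q0 = False, q1 = False, q2 = True

Unit clause (¬q0) forces q0 = False.
Unit clause (¬q1) forces q1 = False.
In (q0 ∨ q1 ∨ q2) only q2 is left, so q2 = True.
Check each clause:
  (¬q0): ¬q0 holds.
  (¬q1): ¬q1 holds.
  (¬q0 ∨ ¬q1 ∨ q2): ¬q0 holds.
  (¬q0 ∨ ¬q1 ∨ ¬q2): ¬q0 holds.
  (¬q1 ∨ q2): ¬q1 holds.
  (q0 ∨ q1 ∨ q2): q2 holds.
All clauses satisfied.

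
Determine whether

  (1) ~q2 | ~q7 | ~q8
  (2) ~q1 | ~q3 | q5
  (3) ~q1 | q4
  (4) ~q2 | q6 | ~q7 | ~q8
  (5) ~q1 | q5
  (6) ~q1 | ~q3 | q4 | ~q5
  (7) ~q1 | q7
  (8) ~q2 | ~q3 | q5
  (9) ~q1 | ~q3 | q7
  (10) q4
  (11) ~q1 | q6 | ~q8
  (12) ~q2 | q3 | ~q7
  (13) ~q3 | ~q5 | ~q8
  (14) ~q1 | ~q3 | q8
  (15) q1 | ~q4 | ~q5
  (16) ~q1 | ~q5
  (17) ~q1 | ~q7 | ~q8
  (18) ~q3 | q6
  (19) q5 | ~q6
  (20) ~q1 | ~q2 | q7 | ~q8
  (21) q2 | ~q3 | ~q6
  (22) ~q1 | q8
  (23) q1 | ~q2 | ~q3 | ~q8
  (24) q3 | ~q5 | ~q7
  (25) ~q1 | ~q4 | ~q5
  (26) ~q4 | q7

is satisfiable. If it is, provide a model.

q1=F; q2=F; q3=F; q4=T; q5=F; q6=F; q7=T; q8=F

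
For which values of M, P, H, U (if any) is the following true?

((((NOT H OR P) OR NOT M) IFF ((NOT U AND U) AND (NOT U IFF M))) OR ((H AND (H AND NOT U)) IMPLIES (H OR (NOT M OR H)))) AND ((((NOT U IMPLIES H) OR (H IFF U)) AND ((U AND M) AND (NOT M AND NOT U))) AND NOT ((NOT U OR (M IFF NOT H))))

Case M = True: the conjunct NOT M is False.
Case M = False: the conjunct M is False.
Both cases fail — unsatisfiable.

Unsatisfiable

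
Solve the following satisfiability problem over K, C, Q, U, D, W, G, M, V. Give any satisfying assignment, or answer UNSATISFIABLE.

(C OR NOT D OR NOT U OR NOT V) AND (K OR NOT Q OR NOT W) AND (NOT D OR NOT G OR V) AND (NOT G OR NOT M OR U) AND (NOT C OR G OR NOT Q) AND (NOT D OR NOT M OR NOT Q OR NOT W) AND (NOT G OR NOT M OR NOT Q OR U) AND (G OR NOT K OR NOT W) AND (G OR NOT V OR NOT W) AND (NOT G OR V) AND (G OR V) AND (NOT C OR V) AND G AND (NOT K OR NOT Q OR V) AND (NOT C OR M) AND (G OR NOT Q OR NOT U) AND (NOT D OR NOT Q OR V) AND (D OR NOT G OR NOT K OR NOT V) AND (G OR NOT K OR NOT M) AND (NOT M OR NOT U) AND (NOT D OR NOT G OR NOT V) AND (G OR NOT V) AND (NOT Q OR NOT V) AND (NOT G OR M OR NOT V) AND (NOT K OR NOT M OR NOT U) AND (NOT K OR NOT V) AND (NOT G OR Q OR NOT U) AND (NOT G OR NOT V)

Case G = True:
  (NOT G OR V) forces V = True.
  Clause (NOT G OR NOT V) is falsified — contradiction.
Case G = False:
  Clause (G) is falsified — contradiction.
Both cases fail, so the formula is unsatisfiable.

Unsatisfiable — no assignment works.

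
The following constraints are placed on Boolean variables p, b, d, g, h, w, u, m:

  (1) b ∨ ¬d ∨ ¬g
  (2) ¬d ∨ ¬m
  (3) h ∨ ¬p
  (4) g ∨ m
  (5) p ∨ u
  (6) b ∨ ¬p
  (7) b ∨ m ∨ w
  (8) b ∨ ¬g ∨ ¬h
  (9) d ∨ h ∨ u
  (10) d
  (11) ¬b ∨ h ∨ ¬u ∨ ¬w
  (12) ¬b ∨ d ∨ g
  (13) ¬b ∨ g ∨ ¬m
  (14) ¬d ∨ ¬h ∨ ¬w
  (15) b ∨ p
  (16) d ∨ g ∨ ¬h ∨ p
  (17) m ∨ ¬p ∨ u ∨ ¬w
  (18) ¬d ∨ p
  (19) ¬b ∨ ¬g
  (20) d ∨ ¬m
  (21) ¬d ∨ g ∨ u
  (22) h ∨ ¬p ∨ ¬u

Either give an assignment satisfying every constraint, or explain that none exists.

The formula is unsatisfiable.

Case d = True:
  (¬d ∨ ¬m) forces m = False.
  (g ∨ m) forces g = True.
  (b ∨ ¬d ∨ ¬g) forces b = True.
  Clause (¬b ∨ ¬g) is falsified — contradiction.
Case d = False:
  Clause (d) is falsified — contradiction.
Both cases fail, so the formula is unsatisfiable.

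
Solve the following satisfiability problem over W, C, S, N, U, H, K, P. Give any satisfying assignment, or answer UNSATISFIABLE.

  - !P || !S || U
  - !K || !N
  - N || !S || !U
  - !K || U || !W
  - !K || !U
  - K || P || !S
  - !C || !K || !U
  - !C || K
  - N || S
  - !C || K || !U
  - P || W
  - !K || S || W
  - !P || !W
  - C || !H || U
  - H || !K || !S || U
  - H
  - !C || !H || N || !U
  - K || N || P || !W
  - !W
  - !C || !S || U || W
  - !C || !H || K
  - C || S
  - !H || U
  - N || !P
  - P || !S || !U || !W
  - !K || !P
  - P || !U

Unit clause (H) forces H = True.
Unit clause (!W) forces W = False.
In (!H || U) only U is left, so U = True.
In (P || !U) only P is left, so P = True.
In (!K || !U) only !K is left, so K = False.
In (!C || K) only !C is left, so C = False.
In (C || S) only S is left, so S = True.
In (N || !P) only N is left, so N = True.
All clauses satisfied.

W: False, C: False, S: True, N: True, U: True, H: True, K: False, P: True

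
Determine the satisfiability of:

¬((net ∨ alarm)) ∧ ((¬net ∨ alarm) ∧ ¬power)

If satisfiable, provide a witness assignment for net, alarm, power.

net = False, alarm = False, power = False

  ¬((net ∨ alarm)) = True
    net ∨ alarm = False
  (¬net ∨ alarm) ∧ ¬power = True
    ¬net ∨ alarm = True
      ¬net = True
    ¬power = True
Both conjuncts True, so the formula holds.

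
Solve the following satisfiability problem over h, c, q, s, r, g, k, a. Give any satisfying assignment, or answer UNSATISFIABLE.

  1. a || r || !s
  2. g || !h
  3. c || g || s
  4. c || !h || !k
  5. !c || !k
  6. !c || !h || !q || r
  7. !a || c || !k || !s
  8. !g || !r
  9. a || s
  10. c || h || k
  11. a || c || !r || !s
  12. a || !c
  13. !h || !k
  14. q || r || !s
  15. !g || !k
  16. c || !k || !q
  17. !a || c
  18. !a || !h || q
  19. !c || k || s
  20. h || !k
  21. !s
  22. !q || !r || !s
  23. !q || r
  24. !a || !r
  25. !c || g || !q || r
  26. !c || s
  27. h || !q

UNSATISFIABLE

Case s = True:
  Clause (!s) is falsified — contradiction.
Case s = False:
  (a || s) forces a = True.
  (!a || c) forces c = True.
  Clause (!c || s) is falsified — contradiction.
Both cases fail, so the formula is unsatisfiable.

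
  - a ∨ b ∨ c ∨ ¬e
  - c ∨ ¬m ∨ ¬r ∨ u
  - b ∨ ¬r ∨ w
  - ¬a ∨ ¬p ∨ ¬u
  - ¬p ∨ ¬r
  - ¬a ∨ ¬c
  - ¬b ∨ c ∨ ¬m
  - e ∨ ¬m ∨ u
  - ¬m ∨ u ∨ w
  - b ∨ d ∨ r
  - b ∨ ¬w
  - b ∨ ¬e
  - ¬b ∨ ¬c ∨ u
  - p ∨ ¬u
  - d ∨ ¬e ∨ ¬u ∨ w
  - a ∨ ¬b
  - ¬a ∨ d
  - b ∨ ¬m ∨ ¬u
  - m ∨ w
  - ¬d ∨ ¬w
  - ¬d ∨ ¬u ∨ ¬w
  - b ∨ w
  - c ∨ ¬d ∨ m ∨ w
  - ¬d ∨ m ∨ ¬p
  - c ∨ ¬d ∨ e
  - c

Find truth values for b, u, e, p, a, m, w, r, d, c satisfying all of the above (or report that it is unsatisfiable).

Case b = True:
  (a ∨ ¬b) forces a = True.
  (¬a ∨ ¬c) forces c = False.
  Clause (c) is falsified — contradiction.
Case b = False:
  (b ∨ ¬w) forces w = False.
  Clause (b ∨ w) is falsified — contradiction.
Both cases fail, so the formula is unsatisfiable.

Unsatisfiable — no assignment works.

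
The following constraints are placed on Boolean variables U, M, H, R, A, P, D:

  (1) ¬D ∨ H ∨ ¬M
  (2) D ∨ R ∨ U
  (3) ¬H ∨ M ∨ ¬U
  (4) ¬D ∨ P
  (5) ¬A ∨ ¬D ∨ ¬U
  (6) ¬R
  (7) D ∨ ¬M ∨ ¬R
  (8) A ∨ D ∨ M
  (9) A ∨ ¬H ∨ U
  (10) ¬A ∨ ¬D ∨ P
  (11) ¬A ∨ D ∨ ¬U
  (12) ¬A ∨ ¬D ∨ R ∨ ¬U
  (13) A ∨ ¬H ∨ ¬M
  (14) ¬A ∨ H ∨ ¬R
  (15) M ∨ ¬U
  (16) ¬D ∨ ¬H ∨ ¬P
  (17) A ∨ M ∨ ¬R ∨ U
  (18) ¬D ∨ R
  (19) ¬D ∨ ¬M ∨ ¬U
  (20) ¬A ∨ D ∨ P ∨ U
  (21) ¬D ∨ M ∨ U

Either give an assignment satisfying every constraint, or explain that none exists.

U = True, M = True, H = False, R = False, A = False, P = False, D = False

Unit clause (¬R) forces R = False.
In (¬D ∨ R) only ¬D is left, so D = False.
In (D ∨ R ∨ U) only U is left, so U = True.
In (¬A ∨ D ∨ ¬U) only ¬A is left, so A = False.
In (M ∨ ¬U) only M is left, so M = True.
In (A ∨ ¬H ∨ ¬M) only ¬H is left, so H = False.
Set P = False.
All clauses satisfied.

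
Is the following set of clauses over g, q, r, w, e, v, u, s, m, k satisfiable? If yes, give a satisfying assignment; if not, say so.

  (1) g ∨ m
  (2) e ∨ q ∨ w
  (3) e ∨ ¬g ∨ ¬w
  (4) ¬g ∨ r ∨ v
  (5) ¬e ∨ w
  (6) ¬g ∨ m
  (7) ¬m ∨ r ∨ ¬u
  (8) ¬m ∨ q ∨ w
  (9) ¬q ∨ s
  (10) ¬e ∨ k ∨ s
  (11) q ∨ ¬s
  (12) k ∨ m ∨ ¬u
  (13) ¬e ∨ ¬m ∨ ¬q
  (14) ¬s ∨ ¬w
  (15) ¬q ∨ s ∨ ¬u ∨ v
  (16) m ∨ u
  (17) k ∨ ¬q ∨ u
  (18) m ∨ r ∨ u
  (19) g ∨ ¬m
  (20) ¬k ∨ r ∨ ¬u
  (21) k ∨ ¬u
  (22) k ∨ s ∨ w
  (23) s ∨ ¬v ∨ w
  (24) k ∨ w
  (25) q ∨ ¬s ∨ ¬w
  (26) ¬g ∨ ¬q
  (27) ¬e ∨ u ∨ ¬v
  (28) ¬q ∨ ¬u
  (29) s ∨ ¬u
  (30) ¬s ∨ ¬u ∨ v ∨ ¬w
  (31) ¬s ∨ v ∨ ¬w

Try g = False:
  (g ∨ m) forces m = True.
  clause (g ∨ ¬m) is falsified — backtrack.
So g = True.
  then (¬g ∨ m) forces m = True.
  then (¬g ∨ ¬q) forces q = False.
  then (¬m ∨ q ∨ w) forces w = True.
  then (q ∨ ¬s) forces s = False.
  then (s ∨ ¬u) forces u = False.
  then (e ∨ ¬g ∨ ¬w) forces e = True.
  then (¬e ∨ k ∨ s) forces k = True.
  then (¬e ∨ u ∨ ¬v) forces v = False.
  then (¬g ∨ r ∨ v) forces r = True.
All clauses satisfied.

g = True, q = False, r = True, w = True, e = True, v = False, u = False, s = False, m = True, k = True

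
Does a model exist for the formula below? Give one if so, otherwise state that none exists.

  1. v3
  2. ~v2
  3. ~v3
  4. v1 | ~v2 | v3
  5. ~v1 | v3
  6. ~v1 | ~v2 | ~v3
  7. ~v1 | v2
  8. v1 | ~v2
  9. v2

Unsatisfiable — no assignment works.

Case v2 = True:
  Clause (~v2) is falsified — contradiction.
Case v2 = False:
  Clause (v2) is falsified — contradiction.
Both cases fail, so the formula is unsatisfiable.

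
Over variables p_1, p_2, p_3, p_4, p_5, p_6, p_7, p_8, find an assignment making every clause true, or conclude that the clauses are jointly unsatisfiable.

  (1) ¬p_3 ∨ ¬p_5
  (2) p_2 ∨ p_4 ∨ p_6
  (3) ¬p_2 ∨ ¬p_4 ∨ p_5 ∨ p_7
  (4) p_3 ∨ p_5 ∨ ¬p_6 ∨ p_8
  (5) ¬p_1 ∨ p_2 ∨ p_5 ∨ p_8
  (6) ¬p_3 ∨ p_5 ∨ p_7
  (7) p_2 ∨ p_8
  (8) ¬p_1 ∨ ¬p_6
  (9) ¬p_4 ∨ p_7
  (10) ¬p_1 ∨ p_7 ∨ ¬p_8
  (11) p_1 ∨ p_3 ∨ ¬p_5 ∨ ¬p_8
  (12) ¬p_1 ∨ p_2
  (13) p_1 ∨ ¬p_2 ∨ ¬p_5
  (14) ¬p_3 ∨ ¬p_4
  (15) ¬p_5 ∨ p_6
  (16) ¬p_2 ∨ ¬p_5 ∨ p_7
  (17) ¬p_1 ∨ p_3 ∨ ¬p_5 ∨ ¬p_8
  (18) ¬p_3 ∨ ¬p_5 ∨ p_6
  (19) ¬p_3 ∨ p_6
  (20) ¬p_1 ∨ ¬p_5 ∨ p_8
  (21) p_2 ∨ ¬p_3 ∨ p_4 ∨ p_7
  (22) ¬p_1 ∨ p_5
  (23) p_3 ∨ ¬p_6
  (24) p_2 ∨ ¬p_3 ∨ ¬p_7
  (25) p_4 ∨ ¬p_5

Set p_1 = False.
Set p_2 = True.
  then (p_1 ∨ ¬p_2 ∨ ¬p_5) forces p_5 = False.
Set p_3 = False.
  then (p_3 ∨ ¬p_6) forces p_6 = False.
Set p_4 = False.
Set p_7 = True.
Set p_8 = False.
All clauses satisfied.

p_1: False, p_2: True, p_3: False, p_4: False, p_5: False, p_6: False, p_7: True, p_8: False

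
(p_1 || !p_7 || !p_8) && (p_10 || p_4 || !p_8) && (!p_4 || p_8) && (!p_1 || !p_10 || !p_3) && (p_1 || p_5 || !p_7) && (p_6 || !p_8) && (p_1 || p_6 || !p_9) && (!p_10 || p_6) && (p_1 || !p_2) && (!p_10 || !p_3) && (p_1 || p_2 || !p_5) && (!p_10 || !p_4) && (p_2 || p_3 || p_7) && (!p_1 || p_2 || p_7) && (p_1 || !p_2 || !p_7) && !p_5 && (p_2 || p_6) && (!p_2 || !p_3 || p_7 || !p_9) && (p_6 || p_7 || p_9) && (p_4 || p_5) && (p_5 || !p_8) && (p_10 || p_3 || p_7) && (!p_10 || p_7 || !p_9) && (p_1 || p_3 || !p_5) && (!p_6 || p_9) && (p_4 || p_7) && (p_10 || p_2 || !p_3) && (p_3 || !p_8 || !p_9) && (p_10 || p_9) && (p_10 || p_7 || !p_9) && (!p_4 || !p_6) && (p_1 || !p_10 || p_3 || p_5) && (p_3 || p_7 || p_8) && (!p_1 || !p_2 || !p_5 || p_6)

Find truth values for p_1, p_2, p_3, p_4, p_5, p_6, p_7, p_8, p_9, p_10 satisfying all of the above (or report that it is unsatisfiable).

Unsatisfiable

Case p_5 = True:
  Clause (!p_5) is falsified — contradiction.
Case p_5 = False:
  (p_4 || p_5) forces p_4 = True.
  (!p_4 || p_8) forces p_8 = True.
  Clause (p_5 || !p_8) is falsified — contradiction.
Both cases fail, so the formula is unsatisfiable.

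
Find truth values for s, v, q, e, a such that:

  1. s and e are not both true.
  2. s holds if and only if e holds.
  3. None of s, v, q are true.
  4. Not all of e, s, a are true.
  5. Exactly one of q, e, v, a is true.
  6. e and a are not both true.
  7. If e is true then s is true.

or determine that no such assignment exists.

s = False, v = False, q = False, e = False, a = True

  (1) s=F, e=F — not both ✓
  (2) s=F, e=F — same ✓
  (3) {s, v, q}: 0 true — none ✓
  (4) {e, s, a}: 1/3 true — not all ✓
  (5) {q, e, v, a}: 1 true — exactly one ✓
  (6) e=F, a=T — not both ✓
  (7) e=F ⇒ s: vacuous ✓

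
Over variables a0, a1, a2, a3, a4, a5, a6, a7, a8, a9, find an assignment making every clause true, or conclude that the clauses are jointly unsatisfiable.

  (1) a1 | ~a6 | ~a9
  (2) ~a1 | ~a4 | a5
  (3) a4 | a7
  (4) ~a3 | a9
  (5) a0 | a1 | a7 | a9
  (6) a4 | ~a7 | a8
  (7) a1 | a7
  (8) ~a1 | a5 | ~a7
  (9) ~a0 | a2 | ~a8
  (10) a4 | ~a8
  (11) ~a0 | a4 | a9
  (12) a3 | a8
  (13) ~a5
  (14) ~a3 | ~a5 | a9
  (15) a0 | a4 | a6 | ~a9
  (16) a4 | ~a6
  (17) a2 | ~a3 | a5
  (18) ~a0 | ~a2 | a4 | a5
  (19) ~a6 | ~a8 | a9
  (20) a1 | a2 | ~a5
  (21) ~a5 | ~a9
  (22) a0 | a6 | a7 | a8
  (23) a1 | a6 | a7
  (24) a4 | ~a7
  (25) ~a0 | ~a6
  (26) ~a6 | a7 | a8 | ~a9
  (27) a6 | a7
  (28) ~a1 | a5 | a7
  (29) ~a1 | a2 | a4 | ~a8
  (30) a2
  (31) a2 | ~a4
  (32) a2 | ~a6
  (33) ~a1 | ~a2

a0 = False, a1 = False, a2 = True, a3 = False, a4 = True, a5 = False, a6 = False, a7 = True, a8 = True, a9 = False

Unit clause (~a5) forces a5 = False.
Unit clause (a2) forces a2 = True.
In (~a1 | ~a2) only ~a1 is left, so a1 = False.
In (a1 | a7) only a7 is left, so a7 = True.
In (a4 | ~a7) only a4 is left, so a4 = True.
Set a0 = False.
Set a3 = False.
  then (a3 | a8) forces a8 = True.
Set a6 = False.
Set a9 = False.
All clauses satisfied.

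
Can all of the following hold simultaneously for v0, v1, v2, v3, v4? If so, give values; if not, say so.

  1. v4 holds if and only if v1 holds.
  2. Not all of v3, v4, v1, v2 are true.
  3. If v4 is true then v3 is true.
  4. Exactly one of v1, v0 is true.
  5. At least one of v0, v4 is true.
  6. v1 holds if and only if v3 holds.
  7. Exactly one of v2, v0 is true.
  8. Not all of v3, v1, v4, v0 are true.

v0: True; v1: False; v2: False; v3: False; v4: False

  (1) v4=F, v1=F — same ✓
  (2) {v3, v4, v1, v2}: 0/4 true — not all ✓
  (3) v4=F ⇒ v3: vacuous ✓
  (4) {v1, v0}: 1 true — exactly one ✓
  (5) {v0, v4}: 1 true — at least one ✓
  (6) v1=F, v3=F — same ✓
  (7) {v2, v0}: 1 true — exactly one ✓
  (8) {v3, v1, v4, v0}: 1/4 true — not all ✓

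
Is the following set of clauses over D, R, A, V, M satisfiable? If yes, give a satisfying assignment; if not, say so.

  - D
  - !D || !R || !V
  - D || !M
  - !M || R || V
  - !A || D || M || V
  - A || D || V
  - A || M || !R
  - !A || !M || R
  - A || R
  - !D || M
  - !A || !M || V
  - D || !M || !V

Unit clause (D) forces D = True.
In (!D || M) only M is left, so M = True.
Try R = False:
  (!M || R || V) forces V = True.
  (!A || !M || R) forces A = False.
  clause (A || R) is falsified — backtrack.
So R = True.
  then (!D || !R || !V) forces V = False.
  then (!A || !M || V) forces A = False.
All clauses satisfied.

D=T, R=T, A=F, V=F, M=T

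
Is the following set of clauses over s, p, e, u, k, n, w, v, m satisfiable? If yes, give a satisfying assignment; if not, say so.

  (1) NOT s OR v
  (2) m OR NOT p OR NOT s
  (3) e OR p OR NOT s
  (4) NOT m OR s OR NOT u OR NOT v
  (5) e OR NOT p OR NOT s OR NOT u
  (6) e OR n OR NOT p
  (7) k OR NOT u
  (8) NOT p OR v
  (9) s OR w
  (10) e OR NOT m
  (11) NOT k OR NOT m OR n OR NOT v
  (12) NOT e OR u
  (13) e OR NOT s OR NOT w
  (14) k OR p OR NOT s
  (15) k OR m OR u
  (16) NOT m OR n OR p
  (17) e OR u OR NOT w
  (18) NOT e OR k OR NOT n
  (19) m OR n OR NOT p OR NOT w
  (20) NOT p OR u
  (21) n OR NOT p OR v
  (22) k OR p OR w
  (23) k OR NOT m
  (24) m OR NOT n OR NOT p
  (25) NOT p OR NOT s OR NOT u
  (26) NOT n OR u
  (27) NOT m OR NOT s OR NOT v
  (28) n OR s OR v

Set s = False.
  then (s OR w) forces w = True.
Set p = False.
Set e = False.
  then (e OR NOT m) forces m = False.
  then (e OR u OR NOT w) forces u = True.
  then (k OR NOT u) forces k = True.
Set n = True.
Set v = False.
All clauses satisfied.

s=F; p=F; e=F; u=T; k=T; n=T; w=T; v=F; m=F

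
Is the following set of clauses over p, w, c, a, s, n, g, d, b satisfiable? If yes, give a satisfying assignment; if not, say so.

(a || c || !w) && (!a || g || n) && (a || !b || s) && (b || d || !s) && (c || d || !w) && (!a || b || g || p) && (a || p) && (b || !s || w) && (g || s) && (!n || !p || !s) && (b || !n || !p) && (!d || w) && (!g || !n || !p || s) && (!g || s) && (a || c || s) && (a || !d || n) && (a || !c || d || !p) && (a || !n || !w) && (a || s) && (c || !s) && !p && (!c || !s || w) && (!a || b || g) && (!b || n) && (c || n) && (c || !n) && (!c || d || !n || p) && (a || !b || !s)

Unit clause (!p) forces p = False.
In (a || p) only a is left, so a = True.
Set w = True.
Try c = False:
  (c || d || !w) forces d = True.
  (c || !s) forces s = False.
  (g || s) forces g = True.
  clause (!g || s) is falsified — backtrack.
So c = True.
Set s = True.
Set n = False.
  then (!a || g || n) forces g = True.
  then (!b || n) forces b = False.
  then (b || d || !s) forces d = True.
All clauses satisfied.

p: False, w: True, c: True, a: True, s: True, n: False, g: True, d: True, b: False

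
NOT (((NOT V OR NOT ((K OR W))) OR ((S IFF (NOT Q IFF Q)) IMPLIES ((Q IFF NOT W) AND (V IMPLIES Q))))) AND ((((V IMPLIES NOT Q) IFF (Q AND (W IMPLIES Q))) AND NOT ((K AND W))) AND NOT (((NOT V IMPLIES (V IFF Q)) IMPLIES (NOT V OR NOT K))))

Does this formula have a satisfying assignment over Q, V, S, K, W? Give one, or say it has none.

UNSATISFIABLE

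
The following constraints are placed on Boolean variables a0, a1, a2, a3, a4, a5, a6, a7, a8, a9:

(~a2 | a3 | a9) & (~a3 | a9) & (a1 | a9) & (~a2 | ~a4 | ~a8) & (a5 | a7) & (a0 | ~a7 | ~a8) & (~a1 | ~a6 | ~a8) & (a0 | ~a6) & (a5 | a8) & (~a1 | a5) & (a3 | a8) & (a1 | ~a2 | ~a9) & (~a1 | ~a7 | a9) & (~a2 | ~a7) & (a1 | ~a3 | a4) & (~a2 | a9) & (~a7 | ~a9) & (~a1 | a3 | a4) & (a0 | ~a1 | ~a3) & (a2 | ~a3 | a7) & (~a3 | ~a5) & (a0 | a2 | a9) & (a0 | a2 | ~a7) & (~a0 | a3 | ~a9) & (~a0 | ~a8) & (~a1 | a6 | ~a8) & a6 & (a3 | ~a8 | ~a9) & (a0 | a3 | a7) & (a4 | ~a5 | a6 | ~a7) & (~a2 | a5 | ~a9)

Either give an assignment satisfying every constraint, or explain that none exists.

UNSATISFIABLE

Case a0 = True:
  (~a0 | ~a8) forces a8 = False.
  (a5 | a8) forces a5 = True.
  (a3 | a8) forces a3 = True.
  Clause (~a3 | ~a5) is falsified — contradiction.
Case a0 = False:
  (a0 | ~a6) forces a6 = False.
  Clause (a6) is falsified — contradiction.
Both cases fail, so the formula is unsatisfiable.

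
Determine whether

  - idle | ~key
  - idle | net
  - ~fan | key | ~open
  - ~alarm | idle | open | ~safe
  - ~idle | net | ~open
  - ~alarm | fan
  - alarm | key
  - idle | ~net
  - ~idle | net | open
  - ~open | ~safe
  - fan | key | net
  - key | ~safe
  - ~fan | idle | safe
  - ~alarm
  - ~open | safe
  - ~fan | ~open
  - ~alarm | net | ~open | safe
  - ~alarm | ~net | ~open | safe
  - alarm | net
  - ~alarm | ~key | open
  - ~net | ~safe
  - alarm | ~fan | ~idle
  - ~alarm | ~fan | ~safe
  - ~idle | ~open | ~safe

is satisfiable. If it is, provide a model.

Unit clause (~alarm) forces alarm = False.
In (alarm | net) only net is left, so net = True.
In (~net | ~safe) only ~safe is left, so safe = False.
In (alarm | key) only key is left, so key = True.
In (idle | ~net) only idle is left, so idle = True.
In (~open | safe) only ~open is left, so open = False.
In (alarm | ~fan | ~idle) only ~fan is left, so fan = False.
All clauses satisfied.

open = False, alarm = False, idle = True, key = True, fan = False, safe = False, net = True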